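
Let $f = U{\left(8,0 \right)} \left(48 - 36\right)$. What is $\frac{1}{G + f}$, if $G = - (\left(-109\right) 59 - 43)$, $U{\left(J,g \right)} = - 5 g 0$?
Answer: $\frac{1}{6474} \approx 0.00015446$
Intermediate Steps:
$U{\left(J,g \right)} = 0$
$f = 0$ ($f = 0 \left(48 - 36\right) = 0 \cdot 12 = 0$)
$G = 6474$ ($G = - (-6431 - 43) = \left(-1\right) \left(-6474\right) = 6474$)
$\frac{1}{G + f} = \frac{1}{6474 + 0} = \frac{1}{6474}$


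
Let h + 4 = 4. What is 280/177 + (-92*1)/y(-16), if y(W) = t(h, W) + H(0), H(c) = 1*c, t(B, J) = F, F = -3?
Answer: 5708/177 ≈ 32.249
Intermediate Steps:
h = 0 (h = -4 + 4 = 0)
t(B, J) = -3
H(c) = c
y(W) = -3 (y(W) = -3 + 0 = -3)
280/177 + (-92*1)/y(-16) = 280/177 - 92*1/(-3) = 280*(1/177) - 92*(-1/3) = 280/177 + 92/3 = 5708/177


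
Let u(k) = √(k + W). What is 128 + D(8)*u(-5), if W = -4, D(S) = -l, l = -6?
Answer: 128 + 18*I ≈ 128.0 + 18.0*I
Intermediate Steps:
D(S) = 6 (D(S) = -1*(-6) = 6)
u(k) = √(-4 + k) (u(k) = √(k - 4) = √(-4 + k))
128 + D(8)*u(-5) = 128 + 6*√(-4 - 5) = 128 + 6*√(-9) = 128 + 6*(3*I) = 128 + 18*I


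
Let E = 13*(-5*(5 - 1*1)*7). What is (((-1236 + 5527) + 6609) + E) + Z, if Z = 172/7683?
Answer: 69761812/7683 ≈ 9080.0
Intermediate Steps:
Z = 172/7683 (Z = 172*(1/7683) = 172/7683 ≈ 0.022387)
E = -1820 (E = 13*(-5*(5 - 1)*7) = 13*(-5*4*7) = 13*(-20*7) = 13*(-140) = -1820)
(((-1236 + 5527) + 6609) + E) + Z = (((-1236 + 5527) + 6609) - 1820) + 172/7683 = ((4291 + 6609) - 1820) + 172/7683 = (10900 - 1820) + 172/7683 = 9080 + 172/7683 = 69761812/7683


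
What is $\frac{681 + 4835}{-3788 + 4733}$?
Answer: $\frac{788}{135} \approx 5.837$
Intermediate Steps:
$\frac{681 + 4835}{-3788 + 4733} = \frac{5516}{945} = 5516 \cdot \frac{1}{945} = \frac{788}{135}$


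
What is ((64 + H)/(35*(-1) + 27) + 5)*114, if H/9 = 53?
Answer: -28557/4 ≈ -7139.3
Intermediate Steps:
H = 477 (H = 9*53 = 477)
((64 + H)/(35*(-1) + 27) + 5)*114 = ((64 + 477)/(35*(-1) + 27) + 5)*114 = (541/(-35 + 27) + 5)*114 = (541/(-8) + 5)*114 = (541*(-1/8) + 5)*114 = (-541/8 + 5)*114 = -501/8*114 = -28557/4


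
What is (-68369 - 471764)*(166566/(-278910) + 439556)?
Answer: -11036393318935567/46485 ≈ -2.3742e+11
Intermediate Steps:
(-68369 - 471764)*(166566/(-278910) + 439556) = -540133*(166566*(-1/278910) + 439556) = -540133*(-27761/46485 + 439556) = -540133*20432732899/46485 = -11036393318935567/46485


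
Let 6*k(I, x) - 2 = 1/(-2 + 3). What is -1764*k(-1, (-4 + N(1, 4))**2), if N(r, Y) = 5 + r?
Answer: -882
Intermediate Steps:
k(I, x) = 1/2 (k(I, x) = 1/3 + 1/(6*(-2 + 3)) = 1/3 + (1/6)/1 = 1/3 + (1/6)*1 = 1/3 + 1/6 = 1/2)
-1764*k(-1, (-4 + N(1, 4))**2) = -1764*1/2 = -882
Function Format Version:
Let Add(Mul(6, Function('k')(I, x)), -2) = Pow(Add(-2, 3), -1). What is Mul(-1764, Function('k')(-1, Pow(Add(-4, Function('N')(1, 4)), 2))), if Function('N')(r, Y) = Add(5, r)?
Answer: -882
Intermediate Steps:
Function('k')(I, x) = Rational(1, 2) (Function('k')(I, x) = Add(Rational(1, 3), Mul(Rational(1, 6), Pow(Add(-2, 3), -1))) = Add(Rational(1, 3), Mul(Rational(1, 6), Pow(1, -1))) = Add(Rational(1, 3), Mul(Rational(1, 6), 1)) = Add(Rational(1, 3), Rational(1, 6)) = Rational(1, 2))
Mul(-1764, Function('k')(-1, Pow(Add(-4, Function('N')(1, 4)), 2))) = Mul(-1764, Rational(1, 2)) = -882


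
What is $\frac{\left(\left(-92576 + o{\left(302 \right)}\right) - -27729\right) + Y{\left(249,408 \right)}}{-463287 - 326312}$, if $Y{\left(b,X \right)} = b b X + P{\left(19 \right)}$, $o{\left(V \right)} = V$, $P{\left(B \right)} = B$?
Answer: $- \frac{25231882}{789599} \approx -31.955$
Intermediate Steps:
$Y{\left(b,X \right)} = 19 + X b^{2}$ ($Y{\left(b,X \right)} = b b X + 19 = b^{2} X + 19 = X b^{2} + 19 = 19 + X b^{2}$)
$\frac{\left(\left(-92576 + o{\left(302 \right)}\right) - -27729\right) + Y{\left(249,408 \right)}}{-463287 - 326312} = \frac{\left(\left(-92576 + 302\right) - -27729\right) + \left(19 + 408 \cdot 249^{2}\right)}{-463287 - 326312} = \frac{\left(-92274 + \left(-49 + 27778\right)\right) + \left(19 + 408 \cdot 62001\right)}{-789599} = \left(\left(-92274 + 27729\right) + \left(19 + 25296408\right)\right) \left(- \frac{1}{789599}\right) = \left(-64545 + 25296427\right) \left(- \frac{1}{789599}\right) = 25231882 \left(- \frac{1}{789599}\right) = - \frac{25231882}{789599}$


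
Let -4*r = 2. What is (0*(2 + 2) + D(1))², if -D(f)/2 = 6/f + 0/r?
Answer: 144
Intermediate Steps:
r = -½ (r = -¼*2 = -½ ≈ -0.50000)
D(f) = -12/f (D(f) = -2*(6/f + 0/(-½)) = -2*(6/f + 0*(-2)) = -2*(6/f + 0) = -12/f)
(0*(2 + 2) + D(1))² = (0*(2 + 2) - 12/1)² = (0*4 - 12*1)² = (0 - 12)² = (-12)² = 144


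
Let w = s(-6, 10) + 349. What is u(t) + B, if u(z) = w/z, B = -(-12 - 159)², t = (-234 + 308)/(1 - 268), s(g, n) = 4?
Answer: -2258085/74 ≈ -30515.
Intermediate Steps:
t = -74/267 (t = 74/(-267) = 74*(-1/267) = -74/267 ≈ -0.27715)
w = 353 (w = 4 + 349 = 353)
B = -29241 (B = -1*(-171)² = -1*29241 = -29241)
u(z) = 353/z
u(t) + B = 353/(-74/267) - 29241 = 353*(-267/74) - 29241 = -94251/74 - 29241 = -2258085/74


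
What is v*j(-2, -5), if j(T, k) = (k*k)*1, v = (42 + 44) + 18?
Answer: 2600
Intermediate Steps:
v = 104 (v = 86 + 18 = 104)
j(T, k) = k² (j(T, k) = k²*1 = k²)
v*j(-2, -5) = 104*(-5)² = 104*25 = 2600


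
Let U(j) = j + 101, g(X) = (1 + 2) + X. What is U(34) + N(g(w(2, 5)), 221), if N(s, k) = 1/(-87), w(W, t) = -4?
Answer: 11744/87 ≈ 134.99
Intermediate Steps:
g(X) = 3 + X
U(j) = 101 + j
N(s, k) = -1/87
U(34) + N(g(w(2, 5)), 221) = (101 + 34) - 1/87 = 135 - 1/87 = 11744/87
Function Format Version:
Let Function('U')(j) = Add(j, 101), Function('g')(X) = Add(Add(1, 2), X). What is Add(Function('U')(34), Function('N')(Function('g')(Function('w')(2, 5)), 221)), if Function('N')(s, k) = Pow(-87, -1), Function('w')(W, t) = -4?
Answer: Rational(11744, 87) ≈ 134.99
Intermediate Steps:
Function('g')(X) = Add(3, X)
Function('U')(j) = Add(101, j)
Function('N')(s, k) = Rational(-1, 87)
Add(Function('U')(34), Function('N')(Function('g')(Function('w')(2, 5)), 221)) = Add(Add(101, 34), Rational(-1, 87)) = Add(135, Rational(-1, 87)) = Rational(11744, 87)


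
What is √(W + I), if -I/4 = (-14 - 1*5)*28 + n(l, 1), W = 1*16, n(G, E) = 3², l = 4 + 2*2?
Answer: 2*√527 ≈ 45.913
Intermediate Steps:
l = 8 (l = 4 + 4 = 8)
n(G, E) = 9
W = 16
I = 2092 (I = -4*((-14 - 1*5)*28 + 9) = -4*((-14 - 5)*28 + 9) = -4*(-19*28 + 9) = -4*(-532 + 9) = -4*(-523) = 2092)
√(W + I) = √(16 + 2092) = √2108 = 2*√527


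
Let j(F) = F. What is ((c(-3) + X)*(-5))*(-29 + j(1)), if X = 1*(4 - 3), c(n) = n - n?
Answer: 140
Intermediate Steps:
c(n) = 0
X = 1 (X = 1*1 = 1)
((c(-3) + X)*(-5))*(-29 + j(1)) = ((0 + 1)*(-5))*(-29 + 1) = (1*(-5))*(-28) = -5*(-28) = 140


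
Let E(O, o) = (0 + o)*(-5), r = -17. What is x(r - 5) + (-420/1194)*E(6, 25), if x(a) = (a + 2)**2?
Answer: 88350/199 ≈ 443.97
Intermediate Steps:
E(O, o) = -5*o (E(O, o) = o*(-5) = -5*o)
x(a) = (2 + a)**2
x(r - 5) + (-420/1194)*E(6, 25) = (2 + (-17 - 5))**2 + (-420/1194)*(-5*25) = (2 - 22)**2 - 420*1/1194*(-125) = (-20)**2 - 70/199*(-125) = 400 + 8750/199 = 88350/199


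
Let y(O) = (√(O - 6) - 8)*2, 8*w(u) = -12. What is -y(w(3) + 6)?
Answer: 16 - I*√6 ≈ 16.0 - 2.4495*I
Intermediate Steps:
w(u) = -3/2 (w(u) = (⅛)*(-12) = -3/2)
y(O) = -16 + 2*√(-6 + O) (y(O) = (√(-6 + O) - 8)*2 = (-8 + √(-6 + O))*2 = -16 + 2*√(-6 + O))
-y(w(3) + 6) = -(-16 + 2*√(-6 + (-3/2 + 6))) = -(-16 + 2*√(-6 + 9/2)) = -(-16 + 2*√(-3/2)) = -(-16 + 2*(I*√6/2)) = -(-16 + I*√6) = 16 - I*√6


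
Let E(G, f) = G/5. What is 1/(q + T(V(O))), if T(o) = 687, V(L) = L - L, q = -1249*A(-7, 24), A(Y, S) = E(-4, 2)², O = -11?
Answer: -25/2809 ≈ -0.0089000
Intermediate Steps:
E(G, f) = G/5 (E(G, f) = G*(⅕) = G/5)
A(Y, S) = 16/25 (A(Y, S) = ((⅕)*(-4))² = (-⅘)² = 16/25)
q = -19984/25 (q = -1249*16/25 = -19984/25 ≈ -799.36)
V(L) = 0
1/(q + T(V(O))) = 1/(-19984/25 + 687) = 1/(-2809/25) = -25/2809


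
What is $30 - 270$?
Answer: $-240$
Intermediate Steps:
$30 - 270 = -240$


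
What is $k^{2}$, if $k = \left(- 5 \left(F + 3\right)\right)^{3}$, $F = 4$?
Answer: $1838265625$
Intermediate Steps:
$k = -42875$ ($k = \left(- 5 \left(4 + 3\right)\right)^{3} = \left(\left(-5\right) 7\right)^{3} = \left(-35\right)^{3} = -42875$)
$k^{2} = \left(-42875\right)^{2} = 1838265625$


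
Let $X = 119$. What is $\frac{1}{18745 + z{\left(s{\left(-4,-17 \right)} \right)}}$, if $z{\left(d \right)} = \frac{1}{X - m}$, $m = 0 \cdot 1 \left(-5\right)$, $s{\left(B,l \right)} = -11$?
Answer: $\frac{119}{2230656} \approx 5.3348 \cdot 10^{-5}$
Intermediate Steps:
$m = 0$ ($m = 0 \left(-5\right) = 0$)
$z{\left(d \right)} = \frac{1}{119}$ ($z{\left(d \right)} = \frac{1}{119 - 0} = \frac{1}{119 + 0} = \frac{1}{119}$)
$\frac{1}{18745 + z{\left(s{\left(-4,-17 \right)} \right)}} = \frac{1}{18745 + \frac{1}{119}} = \frac{1}{\frac{2230656}{119}} = \frac{119}{2230656}$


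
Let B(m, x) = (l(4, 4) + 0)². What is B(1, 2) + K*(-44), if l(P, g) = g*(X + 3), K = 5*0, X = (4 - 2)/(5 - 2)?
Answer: 1936/9 ≈ 215.11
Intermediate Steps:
X = ⅔ (X = 2/3 = 2*(⅓) = ⅔ ≈ 0.66667)
K = 0
l(P, g) = 11*g/3 (l(P, g) = g*(⅔ + 3) = g*(11/3) = 11*g/3)
B(m, x) = 1936/9 (B(m, x) = ((11/3)*4 + 0)² = (44/3 + 0)² = (44/3)² = 1936/9)
B(1, 2) + K*(-44) = 1936/9 + 0*(-44) = 1936/9 + 0 = 1936/9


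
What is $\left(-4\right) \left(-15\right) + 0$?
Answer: $60$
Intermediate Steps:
$\left(-4\right) \left(-15\right) + 0 = 60 + 0 = 60$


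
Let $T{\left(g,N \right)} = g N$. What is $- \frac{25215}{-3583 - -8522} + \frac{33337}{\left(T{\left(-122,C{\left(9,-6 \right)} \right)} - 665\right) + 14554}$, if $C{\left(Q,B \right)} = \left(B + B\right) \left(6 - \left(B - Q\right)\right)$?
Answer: $- \frac{960769652}{220442387} \approx -4.3584$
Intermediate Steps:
$C{\left(Q,B \right)} = 2 B \left(6 + Q - B\right)$
$T{\left(g,N \right)} = N g$
$- \frac{25215}{-3583 - -8522} + \frac{33337}{\left(T{\left(-122,C{\left(9,-6 \right)} \right)} - 665\right) + 14554} = - \frac{25215}{-3583 - -8522} + \frac{33337}{\left(2 \left(-6\right) \left(6 + 9 - -6\right) \left(-122\right) - 665\right) + 14554} = - \frac{25215}{-3583 + 8522} + \frac{33337}{\left(2 \left(-6\right) \left(6 + 9 + 6\right) \left(-122\right) + \left(-5458 + 4793\right)\right) + 14554} = - \frac{25215}{4939} + \frac{33337}{\left(2 \left(-6\right) 21 \left(-122\right) - 665\right) + 14554} = \left(-25215\right) \frac{1}{4939} + \frac{33337}{\left(\left(-252\right) \left(-122\right) - 665\right) + 14554} = - \frac{25215}{4939} + \frac{33337}{\left(30744 - 665\right) + 14554} = - \frac{25215}{4939} + \frac{33337}{30079 + 14554} = - \frac{25215}{4939} + \frac{33337}{44633} = - \frac{960769652}{220442387}$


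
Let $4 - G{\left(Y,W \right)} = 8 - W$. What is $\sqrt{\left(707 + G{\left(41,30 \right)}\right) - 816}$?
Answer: $i \sqrt{83} \approx 9.1104 i$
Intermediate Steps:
$G{\left(Y,W \right)} = -4 + W$ ($G{\left(Y,W \right)} = 4 - \left(8 - W\right) = 4 + \left(-8 + W\right) = -4 + W$)
$\sqrt{\left(707 + G{\left(41,30 \right)}\right) - 816} = \sqrt{\left(707 + \left(-4 + 30\right)\right) - 816} = \sqrt{\left(707 + 26\right) - 816} = \sqrt{733 - 816} = \sqrt{-83} = i \sqrt{83}$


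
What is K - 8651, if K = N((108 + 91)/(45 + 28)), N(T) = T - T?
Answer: -8651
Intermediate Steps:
N(T) = 0
K = 0
K - 8651 = 0 - 8651 = -8651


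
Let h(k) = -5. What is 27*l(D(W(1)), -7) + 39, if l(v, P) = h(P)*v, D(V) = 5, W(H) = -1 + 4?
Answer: -636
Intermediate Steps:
W(H) = 3
l(v, P) = -5*v
27*l(D(W(1)), -7) + 39 = 27*(-5*5) + 39 = 27*(-25) + 39 = -675 + 39 = -636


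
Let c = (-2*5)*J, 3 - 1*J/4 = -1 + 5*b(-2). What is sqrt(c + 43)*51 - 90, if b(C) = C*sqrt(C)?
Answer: -90 + 51*sqrt(-117 - 400*I*sqrt(2)) ≈ 684.01 - 950.48*I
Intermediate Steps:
b(C) = C**(3/2)
J = 16 + 40*I*sqrt(2) (J = 12 - 4*(-1 + 5*(-2)**(3/2)) = 12 - 4*(-1 + 5*(-2*I*sqrt(2))) = 12 - 4*(-1 - 10*I*sqrt(2)) = 12 + (4 + 40*I*sqrt(2)) = 16 + 40*I*sqrt(2) ≈ 16.0 + 56.569*I)
c = -160 - 400*I*sqrt(2) (c = (-2*5)*(16 + 40*I*sqrt(2)) = -10*(16 + 40*I*sqrt(2)) = -160 - 400*I*sqrt(2) ≈ -160.0 - 565.69*I)
sqrt(c + 43)*51 - 90 = sqrt((-160 - 400*I*sqrt(2)) + 43)*51 - 90 = sqrt(-117 - 400*I*sqrt(2))*51 - 90 = 51*sqrt(-117 - 400*I*sqrt(2)) - 90 = -90 + 51*sqrt(-117 - 400*I*sqrt(2))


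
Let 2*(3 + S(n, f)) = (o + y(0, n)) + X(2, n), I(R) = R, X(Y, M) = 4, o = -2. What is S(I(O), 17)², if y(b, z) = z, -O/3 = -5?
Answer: 121/4 ≈ 30.250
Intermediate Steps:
O = 15 (O = -3*(-5) = 15)
S(n, f) = -2 + n/2 (S(n, f) = -3 + ((-2 + n) + 4)/2 = -3 + (2 + n)/2 = -3 + (1 + n/2) = -2 + n/2)
S(I(O), 17)² = (-2 + (½)*15)² = (-2 + 15/2)² = (11/2)² = 121/4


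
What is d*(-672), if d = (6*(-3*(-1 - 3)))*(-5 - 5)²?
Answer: -4838400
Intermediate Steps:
d = 7200 (d = (6*(-3*(-4)))*(-10)² = (6*12)*100 = 72*100 = 7200)
d*(-672) = 7200*(-672) = -4838400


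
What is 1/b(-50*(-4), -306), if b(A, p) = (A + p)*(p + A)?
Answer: 1/11236 ≈ 8.9000e-5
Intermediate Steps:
b(A, p) = (A + p)**2 (b(A, p) = (A + p)*(A + p) = (A + p)**2)
1/b(-50*(-4), -306) = 1/((-50*(-4) - 306)**2) = 1/((200 - 306)**2) = 1/((-106)**2) = 1/11236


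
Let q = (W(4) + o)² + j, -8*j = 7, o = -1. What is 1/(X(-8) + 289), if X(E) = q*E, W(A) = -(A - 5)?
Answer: 1/296 ≈ 0.0033784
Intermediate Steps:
W(A) = 5 - A (W(A) = -(-5 + A) = 5 - A)
j = -7/8 (j = -⅛*7 = -7/8 ≈ -0.87500)
q = -7/8 (q = ((5 - 1*4) - 1)² - 7/8 = ((5 - 4) - 1)² - 7/8 = (1 - 1)² - 7/8 = 0² - 7/8 = 0 - 7/8 = -7/8 ≈ -0.87500)
X(E) = -7*E/8
1/(X(-8) + 289) = 1/(-7/8*(-8) + 289) = 1/(7 + 289) = 1/296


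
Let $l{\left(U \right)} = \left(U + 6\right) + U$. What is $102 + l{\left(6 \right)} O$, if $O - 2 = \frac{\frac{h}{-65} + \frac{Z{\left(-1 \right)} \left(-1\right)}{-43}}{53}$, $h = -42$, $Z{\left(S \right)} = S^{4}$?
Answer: $\frac{20476308}{148135} \approx 138.23$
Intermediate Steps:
$l{\left(U \right)} = 6 + 2 U$ ($l{\left(U \right)} = \left(6 + U\right) + U = 6 + 2 U$)
$O = \frac{298141}{148135}$ ($O = 2 + \frac{- \frac{42}{-65} + \frac{\left(-1\right)^{4} \left(-1\right)}{-43}}{53} = 2 + \left(\left(-42\right) \left(- \frac{1}{65}\right) + 1 \left(-1\right) \left(- \frac{1}{43}\right)\right) \frac{1}{53} = 2 + \left(\frac{42}{65} - - \frac{1}{43}\right) \frac{1}{53} = 2 + \left(\frac{42}{65} + \frac{1}{43}\right) \frac{1}{53} = 2 + \frac{1871}{2795} \cdot \frac{1}{53} = 2 + \frac{1871}{148135} = \frac{298141}{148135} \approx 2.0126$)
$102 + l{\left(6 \right)} O = 102 + \left(6 + 2 \cdot 6\right) \frac{298141}{148135} = 102 + \left(6 + 12\right) \frac{298141}{148135} = 102 + 18 \cdot \frac{298141}{148135} = 102 + \frac{5366538}{148135} = \frac{20476308}{148135}$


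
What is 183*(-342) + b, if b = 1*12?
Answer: -62574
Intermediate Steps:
b = 12
183*(-342) + b = 183*(-342) + 12 = -62586 + 12 = -62574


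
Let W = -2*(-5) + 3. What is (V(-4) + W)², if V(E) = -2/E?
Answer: 729/4 ≈ 182.25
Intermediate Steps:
W = 13 (W = 10 + 3 = 13)
(V(-4) + W)² = (-2/(-4) + 13)² = (-2*(-¼) + 13)² = (½ + 13)² = (27/2)² = 729/4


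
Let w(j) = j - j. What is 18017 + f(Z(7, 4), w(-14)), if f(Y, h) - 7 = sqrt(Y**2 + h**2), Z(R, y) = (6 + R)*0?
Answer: 18024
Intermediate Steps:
Z(R, y) = 0
w(j) = 0
f(Y, h) = 7 + sqrt(Y**2 + h**2)
18017 + f(Z(7, 4), w(-14)) = 18017 + (7 + sqrt(0**2 + 0**2)) = 18017 + (7 + sqrt(0 + 0)) = 18017 + (7 + sqrt(0)) = 18017 + (7 + 0) = 18017 + 7 = 18024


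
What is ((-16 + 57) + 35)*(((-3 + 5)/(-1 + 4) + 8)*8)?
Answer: 15808/3 ≈ 5269.3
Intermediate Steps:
((-16 + 57) + 35)*(((-3 + 5)/(-1 + 4) + 8)*8) = (41 + 35)*((2/3 + 8)*8) = 76*((2*(⅓) + 8)*8) = 76*((⅔ + 8)*8) = 76*((26/3)*8) = 76*(208/3) = 15808/3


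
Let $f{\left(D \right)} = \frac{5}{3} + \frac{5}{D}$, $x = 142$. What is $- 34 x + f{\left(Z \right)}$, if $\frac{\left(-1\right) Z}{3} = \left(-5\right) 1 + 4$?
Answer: $- \frac{14474}{3} \approx -4824.7$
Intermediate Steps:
$Z = 3$ ($Z = - 3 \left(\left(-5\right) 1 + 4\right) = - 3 \left(-5 + 4\right) = \left(-3\right) \left(-1\right) = 3$)
$f{\left(D \right)} = \frac{5}{3} + \frac{5}{D}$ ($f{\left(D \right)} = 5 \cdot \frac{1}{3} + \frac{5}{D} = \frac{5}{3} + \frac{5}{D}$)
$- 34 x + f{\left(Z \right)} = \left(-34\right) 142 + \left(\frac{5}{3} + \frac{5}{3}\right) = -4828 + \left(\frac{5}{3} + 5 \cdot \frac{1}{3}\right) = -4828 + \left(\frac{5}{3} + \frac{5}{3}\right) = -4828 + \frac{10}{3} = - \frac{14474}{3}$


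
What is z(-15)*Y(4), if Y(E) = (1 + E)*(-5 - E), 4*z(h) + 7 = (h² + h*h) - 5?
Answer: -9855/2 ≈ -4927.5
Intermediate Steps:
z(h) = -3 + h²/2 (z(h) = -7/4 + ((h² + h*h) - 5)/4 = -7/4 + ((h² + h²) - 5)/4 = -7/4 + (2*h² - 5)/4 = -7/4 + (-5 + 2*h²)/4 = -7/4 + (-5/4 + h²/2) = -3 + h²/2)
z(-15)*Y(4) = (-3 + (½)*(-15)²)*(-5 - 1*4² - 6*4) = (-3 + (½)*225)*(-5 - 1*16 - 24) = (-3 + 225/2)*(-5 - 16 - 24) = (219/2)*(-45) = -9855/2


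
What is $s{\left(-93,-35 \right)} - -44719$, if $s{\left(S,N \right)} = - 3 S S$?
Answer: $18772$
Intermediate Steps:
$s{\left(S,N \right)} = - 3 S^{2}$
$s{\left(-93,-35 \right)} - -44719 = - 3 \left(-93\right)^{2} - -44719 = \left(-3\right) 8649 + 44719 = -25947 + 44719 = 18772$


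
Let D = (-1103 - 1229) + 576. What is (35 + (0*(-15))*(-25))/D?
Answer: -35/1756 ≈ -0.019932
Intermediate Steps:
D = -1756 (D = -2332 + 576 = -1756)
(35 + (0*(-15))*(-25))/D = (35 + (0*(-15))*(-25))/(-1756) = (35 + 0*(-25))*(-1/1756) = (35 + 0)*(-1/1756) = 35*(-1/1756) = -35/1756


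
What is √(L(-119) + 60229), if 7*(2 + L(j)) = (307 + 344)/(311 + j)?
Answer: √3854559/8 ≈ 245.41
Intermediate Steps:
L(j) = -2 + 93/(311 + j) (L(j) = -2 + ((307 + 344)/(311 + j))/7 = -2 + (651/(311 + j))/7 = -2 + 93/(311 + j))
√(L(-119) + 60229) = √((-529 - 2*(-119))/(311 - 119) + 60229) = √((-529 + 238)/192 + 60229) = √((1/192)*(-291) + 60229) = √(-97/64 + 60229) = √(3854559/64) = √3854559/8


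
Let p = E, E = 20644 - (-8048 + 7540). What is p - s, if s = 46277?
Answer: -25125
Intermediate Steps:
E = 21152 (E = 20644 - 1*(-508) = 20644 + 508 = 21152)
p = 21152
p - s = 21152 - 1*46277 = 21152 - 46277 = -25125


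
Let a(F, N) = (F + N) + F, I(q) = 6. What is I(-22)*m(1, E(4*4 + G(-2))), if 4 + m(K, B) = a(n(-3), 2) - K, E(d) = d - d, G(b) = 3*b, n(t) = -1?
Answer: -30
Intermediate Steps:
a(F, N) = N + 2*F
E(d) = 0
m(K, B) = -4 - K (m(K, B) = -4 + ((2 + 2*(-1)) - K) = -4 + ((2 - 2) - K) = -4 + (0 - K) = -4 - K)
I(-22)*m(1, E(4*4 + G(-2))) = 6*(-4 - 1*1) = 6*(-4 - 1) = 6*(-5) = -30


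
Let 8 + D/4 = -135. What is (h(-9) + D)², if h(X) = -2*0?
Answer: 327184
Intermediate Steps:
D = -572 (D = -32 + 4*(-135) = -32 - 540 = -572)
h(X) = 0
(h(-9) + D)² = (0 - 572)² = (-572)² = 327184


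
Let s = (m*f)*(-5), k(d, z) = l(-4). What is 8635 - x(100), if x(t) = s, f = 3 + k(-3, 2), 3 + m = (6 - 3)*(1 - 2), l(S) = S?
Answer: 8665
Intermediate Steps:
m = -6 (m = -3 + (6 - 3)*(1 - 2) = -3 + 3*(-1) = -3 - 3 = -6)
k(d, z) = -4
f = -1 (f = 3 - 4 = -1)
s = -30 (s = -6*(-1)*(-5) = 6*(-5) = -30)
x(t) = -30
8635 - x(100) = 8635 - 1*(-30) = 8635 + 30 = 8665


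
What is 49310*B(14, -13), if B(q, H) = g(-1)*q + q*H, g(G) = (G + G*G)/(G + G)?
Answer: -8974420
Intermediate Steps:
g(G) = (G + G**2)/(2*G) (g(G) = (G + G**2)/((2*G)) = (G + G**2)*(1/(2*G)) = (G + G**2)/(2*G))
B(q, H) = H*q (B(q, H) = (1/2 + (1/2)*(-1))*q + q*H = (1/2 - 1/2)*q + H*q = 0*q + H*q = 0 + H*q = H*q)
49310*B(14, -13) = 49310*(-13*14) = 49310*(-182) = -8974420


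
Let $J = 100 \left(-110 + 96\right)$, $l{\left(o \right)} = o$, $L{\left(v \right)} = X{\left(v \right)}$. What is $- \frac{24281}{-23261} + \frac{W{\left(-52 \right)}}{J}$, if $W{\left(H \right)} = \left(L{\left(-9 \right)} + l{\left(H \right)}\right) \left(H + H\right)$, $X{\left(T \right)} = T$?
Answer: $- \frac{2028114}{581525} \approx -3.4876$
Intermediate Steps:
$L{\left(v \right)} = v$
$W{\left(H \right)} = 2 H \left(-9 + H\right)$ ($W{\left(H \right)} = \left(-9 + H\right) \left(H + H\right) = \left(-9 + H\right) 2 H = 2 H \left(-9 + H\right)$)
$J = -1400$ ($J = 100 \left(-14\right) = -1400$)
$- \frac{24281}{-23261} + \frac{W{\left(-52 \right)}}{J} = - \frac{24281}{-23261} + \frac{2 \left(-52\right) \left(-9 - 52\right)}{-1400} = \left(-24281\right) \left(- \frac{1}{23261}\right) + 2 \left(-52\right) \left(-61\right) \left(- \frac{1}{1400}\right) = \frac{24281}{23261} + 6344 \left(- \frac{1}{1400}\right) = \frac{24281}{23261} - \frac{793}{175} = - \frac{2028114}{581525}$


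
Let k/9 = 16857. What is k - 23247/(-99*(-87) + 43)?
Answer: 1313204481/8656 ≈ 1.5171e+5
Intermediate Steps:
k = 151713 (k = 9*16857 = 151713)
k - 23247/(-99*(-87) + 43) = 151713 - 23247/(-99*(-87) + 43) = 151713 - 23247/(8613 + 43) = 151713 - 23247/8656 = 1313204481/8656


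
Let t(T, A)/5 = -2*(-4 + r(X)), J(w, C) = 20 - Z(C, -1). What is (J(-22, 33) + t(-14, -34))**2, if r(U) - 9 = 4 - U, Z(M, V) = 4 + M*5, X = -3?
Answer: 72361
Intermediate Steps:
Z(M, V) = 4 + 5*M
r(U) = 13 - U (r(U) = 9 + (4 - U) = 13 - U)
J(w, C) = 16 - 5*C (J(w, C) = 20 - (4 + 5*C) = 20 + (-4 - 5*C) = 16 - 5*C)
t(T, A) = -120 (t(T, A) = 5*(-2*(-4 + (13 - 1*(-3)))) = 5*(-2*(-4 + (13 + 3))) = 5*(-2*(-4 + 16)) = 5*(-2*12) = 5*(-24) = -120)
(J(-22, 33) + t(-14, -34))**2 = ((16 - 5*33) - 120)**2 = ((16 - 165) - 120)**2 = (-149 - 120)**2 = (-269)**2 = 72361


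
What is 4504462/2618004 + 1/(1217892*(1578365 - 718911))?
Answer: 130970004266562145/76120077170078552 ≈ 1.7206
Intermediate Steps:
4504462/2618004 + 1/(1217892*(1578365 - 718911)) = 4504462*(1/2618004) + (1/1217892)/859454 = 2252231/1309002 + (1/1217892)*(1/859454) = 2252231/1309002 + 1/1046722150968 = 130970004266562145/76120077170078552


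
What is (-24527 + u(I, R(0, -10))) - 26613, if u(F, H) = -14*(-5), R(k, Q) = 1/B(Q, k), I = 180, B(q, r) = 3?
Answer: -51070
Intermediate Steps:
R(k, Q) = 1/3
u(F, H) = 70
(-24527 + u(I, R(0, -10))) - 26613 = (-24527 + 70) - 26613 = -24457 - 26613 = -51070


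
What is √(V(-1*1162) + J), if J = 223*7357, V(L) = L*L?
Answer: √2990855 ≈ 1729.4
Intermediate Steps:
V(L) = L²
J = 1640611
√(V(-1*1162) + J) = √((-1*1162)² + 1640611) = √((-1162)² + 1640611) = √(1350244 + 1640611) = √2990855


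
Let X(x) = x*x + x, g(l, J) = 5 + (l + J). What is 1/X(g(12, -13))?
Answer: 1/20 ≈ 0.050000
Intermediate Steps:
g(l, J) = 5 + J + l (g(l, J) = 5 + (J + l) = 5 + J + l)
X(x) = x + x² (X(x) = x² + x = x + x²)
1/X(g(12, -13)) = 1/((5 - 13 + 12)*(1 + (5 - 13 + 12))) = 1/(4*(1 + 4)) = 1/(4*5) = 1/20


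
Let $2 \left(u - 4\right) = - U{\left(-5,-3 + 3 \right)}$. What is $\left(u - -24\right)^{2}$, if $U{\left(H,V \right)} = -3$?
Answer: $\frac{3481}{4} \approx 870.25$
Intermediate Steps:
$u = \frac{11}{2}$ ($u = 4 + \frac{\left(-1\right) \left(-3\right)}{2} = 4 + \frac{1}{2} \cdot 3 = 4 + \frac{3}{2} = \frac{11}{2} \approx 5.5$)
$\left(u - -24\right)^{2} = \left(\frac{11}{2} - -24\right)^{2} = \left(\frac{11}{2} + 24\right)^{2} = \left(\frac{59}{2}\right)^{2} = \frac{3481}{4}$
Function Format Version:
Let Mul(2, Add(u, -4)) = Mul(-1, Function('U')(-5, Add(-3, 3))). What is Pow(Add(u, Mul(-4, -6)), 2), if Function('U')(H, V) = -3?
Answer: Rational(3481, 4) ≈ 870.25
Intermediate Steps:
u = Rational(11, 2) (u = Add(4, Mul(Rational(1, 2), Mul(-1, -3))) = Add(4, Mul(Rational(1, 2), 3)) = Add(4, Rational(3, 2)) = Rational(11, 2) ≈ 5.5000)
Pow(Add(u, Mul(-4, -6)), 2) = Pow(Add(Rational(11, 2), Mul(-4, -6)), 2) = Pow(Add(Rational(11, 2), 24), 2) = Pow(Rational(59, 2), 2) = Rational(3481, 4)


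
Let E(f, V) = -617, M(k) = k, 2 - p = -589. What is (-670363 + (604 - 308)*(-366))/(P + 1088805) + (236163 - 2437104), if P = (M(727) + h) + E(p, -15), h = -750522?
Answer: -744783806512/338393 ≈ -2.2009e+6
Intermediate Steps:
p = 591 (p = 2 - 1*(-589) = 2 + 589 = 591)
P = -750412 (P = (727 - 750522) - 617 = -749795 - 617 = -750412)
(-670363 + (604 - 308)*(-366))/(P + 1088805) + (236163 - 2437104) = (-670363 + (604 - 308)*(-366))/(-750412 + 1088805) + (236163 - 2437104) = (-670363 + 296*(-366))/338393 - 2200941 = (-670363 - 108336)*(1/338393) - 2200941 = -778699*1/338393 - 2200941 = -778699/338393 - 2200941 = -744783806512/338393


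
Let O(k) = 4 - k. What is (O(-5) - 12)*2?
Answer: -6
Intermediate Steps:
(O(-5) - 12)*2 = ((4 - 1*(-5)) - 12)*2 = ((4 + 5) - 12)*2 = (9 - 12)*2 = -3*2 = -6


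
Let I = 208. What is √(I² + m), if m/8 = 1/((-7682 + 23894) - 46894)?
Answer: 2*√4811919395/667 ≈ 208.00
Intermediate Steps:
m = -4/15341 (m = 8/((-7682 + 23894) - 46894) = 8/(16212 - 46894) = 8/(-30682) = 8*(-1/30682) = -4/15341 ≈ -0.00026074)
√(I² + m) = √(208² - 4/15341) = √(43264 - 4/15341) = √(663713020/15341) = 2*√4811919395/667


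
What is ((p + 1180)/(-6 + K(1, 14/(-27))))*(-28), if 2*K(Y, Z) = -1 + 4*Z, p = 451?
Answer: 2466072/407 ≈ 6059.1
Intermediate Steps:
K(Y, Z) = -½ + 2*Z (K(Y, Z) = (-1 + 4*Z)/2 = -½ + 2*Z)
((p + 1180)/(-6 + K(1, 14/(-27))))*(-28) = ((451 + 1180)/(-6 + (-½ + 2*(14/(-27)))))*(-28) = (1631/(-6 + (-½ + 2*(14*(-1/27)))))*(-28) = (1631/(-6 + (-½ + 2*(-14/27))))*(-28) = (1631/(-6 + (-½ - 28/27)))*(-28) = (1631/(-6 - 83/54))*(-28) = (1631/(-407/54))*(-28) = (1631*(-54/407))*(-28) = -88074/407*(-28) = 2466072/407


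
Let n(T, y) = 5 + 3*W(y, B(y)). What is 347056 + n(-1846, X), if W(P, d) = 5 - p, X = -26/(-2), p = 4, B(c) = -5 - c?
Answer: 347064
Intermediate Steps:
X = 13 (X = -26*(-½) = 13)
W(P, d) = 1 (W(P, d) = 5 - 1*4 = 5 - 4 = 1)
n(T, y) = 8 (n(T, y) = 5 + 3*1 = 5 + 3 = 8)
347056 + n(-1846, X) = 347056 + 8 = 347064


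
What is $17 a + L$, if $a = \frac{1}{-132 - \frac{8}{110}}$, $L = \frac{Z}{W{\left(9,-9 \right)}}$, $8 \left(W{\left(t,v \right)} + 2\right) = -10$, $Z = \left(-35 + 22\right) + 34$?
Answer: $- \frac{622331}{94432} \approx -6.5903$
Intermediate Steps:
$Z = 21$ ($Z = -13 + 34 = 21$)
$W{\left(t,v \right)} = - \frac{13}{4}$ ($W{\left(t,v \right)} = -2 + \frac{1}{8} \left(-10\right) = -2 - \frac{5}{4} = - \frac{13}{4}$)
$L = - \frac{84}{13}$ ($L = \frac{21}{- \frac{13}{4}} = 21 \left(- \frac{4}{13}\right) = - \frac{84}{13} \approx -6.4615$)
$a = - \frac{55}{7264}$ ($a = \frac{1}{-132 - \frac{4}{55}} = \frac{1}{- \frac{7264}{55}} = - \frac{55}{7264} \approx -0.0075716$)
$17 a + L = 17 \left(- \frac{55}{7264}\right) - \frac{84}{13} = - \frac{935}{7264} - \frac{84}{13} = - \frac{622331}{94432}$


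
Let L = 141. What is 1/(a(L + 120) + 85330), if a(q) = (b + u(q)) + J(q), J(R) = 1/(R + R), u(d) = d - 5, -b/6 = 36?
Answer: 522/44563141 ≈ 1.1714e-5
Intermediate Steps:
b = -216 (b = -6*36 = -216)
u(d) = -5 + d
J(R) = 1/(2*R)
a(q) = -221 + q + 1/(2*q) (a(q) = (-216 + (-5 + q)) + 1/(2*q) = (-221 + q) + 1/(2*q) = -221 + q + 1/(2*q))
1/(a(L + 120) + 85330) = 1/((-221 + (141 + 120) + 1/(2*(141 + 120))) + 85330) = 1/((-221 + 261 + (½)/261) + 85330) = 1/((-221 + 261 + (½)*(1/261)) + 85330) = 1/((-221 + 261 + 1/522) + 85330) = 1/(20881/522 + 85330) = 1/(44563141/522) = 522/44563141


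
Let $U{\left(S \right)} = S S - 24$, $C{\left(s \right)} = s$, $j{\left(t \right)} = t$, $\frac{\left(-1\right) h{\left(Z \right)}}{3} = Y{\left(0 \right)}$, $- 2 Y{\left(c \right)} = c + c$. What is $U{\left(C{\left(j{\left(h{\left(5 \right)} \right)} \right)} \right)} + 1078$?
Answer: $1054$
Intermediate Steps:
$Y{\left(c \right)} = - c$ ($Y{\left(c \right)} = - \frac{c + c}{2} = - \frac{2 c}{2} = - c$)
$h{\left(Z \right)} = 0$ ($h{\left(Z \right)} = - 3 \left(\left(-1\right) 0\right) = \left(-3\right) 0 = 0$)
$U{\left(S \right)} = -24 + S^{2}$ ($U{\left(S \right)} = S^{2} - 24 = -24 + S^{2}$)
$U{\left(C{\left(j{\left(h{\left(5 \right)} \right)} \right)} \right)} + 1078 = \left(-24 + 0^{2}\right) + 1078 = \left(-24 + 0\right) + 1078 = -24 + 1078 = 1054$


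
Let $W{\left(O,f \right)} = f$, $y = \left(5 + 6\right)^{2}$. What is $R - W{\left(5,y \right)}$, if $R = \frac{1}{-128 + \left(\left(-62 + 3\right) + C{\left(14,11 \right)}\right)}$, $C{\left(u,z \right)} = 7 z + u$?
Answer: $- \frac{11617}{96} \approx -121.01$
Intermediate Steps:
$C{\left(u,z \right)} = u + 7 z$
$y = 121$ ($y = 11^{2} = 121$)
$R = - \frac{1}{96}$ ($R = \frac{1}{-128 + \left(\left(-62 + 3\right) + \left(14 + 7 \cdot 11\right)\right)} = \frac{1}{-128 + \left(-59 + \left(14 + 77\right)\right)} = \frac{1}{-128 + \left(-59 + 91\right)} = \frac{1}{-128 + 32} = \frac{1}{-96} = - \frac{1}{96} \approx -0.010417$)
$R - W{\left(5,y \right)} = - \frac{1}{96} - 121 = - \frac{11617}{96}$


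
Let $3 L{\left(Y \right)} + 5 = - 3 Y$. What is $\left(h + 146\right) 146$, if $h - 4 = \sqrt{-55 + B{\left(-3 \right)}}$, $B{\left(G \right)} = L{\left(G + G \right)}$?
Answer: $21900 + \frac{292 i \sqrt{114}}{3} \approx 21900.0 + 1039.2 i$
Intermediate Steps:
$L{\left(Y \right)} = - \frac{5}{3} - Y$ ($L{\left(Y \right)} = - \frac{5}{3} + \frac{\left(-3\right) Y}{3} = - \frac{5}{3} - Y$)
$B{\left(G \right)} = - \frac{5}{3} - 2 G$ ($B{\left(G \right)} = - \frac{5}{3} - \left(G + G\right) = - \frac{5}{3} - 2 G$)
$h = 4 + \frac{2 i \sqrt{114}}{3}$ ($h = 4 + \sqrt{-55 - - \frac{13}{3}} = 4 + \sqrt{-55 + \left(- \frac{5}{3} + 6\right)} = 4 + \sqrt{-55 + \frac{13}{3}} = 4 + \sqrt{- \frac{152}{3}} = 4 + \frac{2 i \sqrt{114}}{3} \approx 4.0 + 7.118 i$)
$\left(h + 146\right) 146 = \left(\left(4 + \frac{2 i \sqrt{114}}{3}\right) + 146\right) 146 = \left(150 + \frac{2 i \sqrt{114}}{3}\right) 146 = 21900 + \frac{292 i \sqrt{114}}{3}$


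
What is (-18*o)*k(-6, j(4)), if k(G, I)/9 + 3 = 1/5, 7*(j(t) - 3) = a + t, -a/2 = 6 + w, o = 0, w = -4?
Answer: 0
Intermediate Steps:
a = -4 (a = -2*(6 - 4) = -2*2 = -4)
j(t) = 17/7 + t/7 (j(t) = 3 + (-4 + t)/7 = 3 + (-4/7 + t/7) = 17/7 + t/7)
k(G, I) = -126/5 (k(G, I) = -27 + 9/5 = -126/5)
(-18*o)*k(-6, j(4)) = -18*0*(-126/5) = 0*(-126/5) = 0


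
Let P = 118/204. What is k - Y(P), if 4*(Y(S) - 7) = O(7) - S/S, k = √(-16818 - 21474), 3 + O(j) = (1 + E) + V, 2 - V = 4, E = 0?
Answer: -23/4 + 2*I*√9573 ≈ -5.75 + 195.68*I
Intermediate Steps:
V = -2 (V = 2 - 1*4 = 2 - 4 = -2)
O(j) = -4 (O(j) = -3 + ((1 + 0) - 2) = -3 + (1 - 2) = -3 - 1 = -4)
P = 59/102 (P = 118*(1/204) = 59/102 ≈ 0.57843)
k = 2*I*√9573 (k = √(-38292) = 2*I*√9573 ≈ 195.68*I)
Y(S) = 23/4 (Y(S) = 7 + (-4 - S/S)/4 = 7 + (-4 - 1*1)/4 = 7 + (-4 - 1)/4 = 7 + (¼)*(-5) = 7 - 5/4 = 23/4)
k - Y(P) = 2*I*√9573 - 1*23/4 = 2*I*√9573 - 23/4 = -23/4 + 2*I*√9573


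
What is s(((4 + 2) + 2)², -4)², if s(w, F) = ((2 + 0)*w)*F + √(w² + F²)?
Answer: 266256 - 4096*√257 ≈ 2.0059e+5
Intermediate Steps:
s(w, F) = √(F² + w²) + 2*F*w (s(w, F) = (2*w)*F + √(F² + w²) = 2*F*w + √(F² + w²) = √(F² + w²) + 2*F*w)
s(((4 + 2) + 2)², -4)² = (√((-4)² + (((4 + 2) + 2)²)²) + 2*(-4)*((4 + 2) + 2)²)² = (√(16 + ((6 + 2)²)²) + 2*(-4)*(6 + 2)²)² = (√(16 + (8²)²) + 2*(-4)*8²)² = (√(16 + 64²) + 2*(-4)*64)² = (√(16 + 4096) - 512)² = (√4112 - 512)² = (4*√257 - 512)² = (-512 + 4*√257)²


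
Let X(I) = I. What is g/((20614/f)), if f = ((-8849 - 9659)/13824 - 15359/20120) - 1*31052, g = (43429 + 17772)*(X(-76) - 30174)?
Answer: 4542782178790700075/1628850816 ≈ 2.7890e+9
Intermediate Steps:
g = -1851330250 (g = (43429 + 17772)*(-76 - 30174) = 61201*(-30250) = -1851330250)
f = -269917287673/8691840 (f = (-18508*1/13824 - 15359*1/20120) - 31052 = (-4627/3456 - 15359/20120) - 31052 = -18271993/8691840 - 31052 = -269917287673/8691840 ≈ -31054.)
g/((20614/f)) = -1851330250/(20614/(-269917287673/8691840)) = -1851330250/(20614*(-8691840/269917287673)) = -1851330250/(-16288508160/24537935243) = -1851330250*(-24537935243/16288508160) = 4542782178790700075/1628850816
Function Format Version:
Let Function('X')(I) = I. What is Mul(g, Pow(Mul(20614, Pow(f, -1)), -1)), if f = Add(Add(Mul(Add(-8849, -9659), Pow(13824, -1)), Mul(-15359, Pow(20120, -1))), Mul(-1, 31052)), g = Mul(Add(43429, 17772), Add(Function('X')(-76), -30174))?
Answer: Rational(4542782178790700075, 1628850816) ≈ 2.7890e+9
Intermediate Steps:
g = -1851330250 (g = Mul(Add(43429, 17772), Add(-76, -30174)) = Mul(61201, -30250) = -1851330250)
f = Rational(-269917287673, 8691840) (f = Add(Add(Mul(-18508, Rational(1, 13824)), Mul(-15359, Rational(1, 20120))), -31052) = Add(Add(Rational(-4627, 3456), Rational(-15359, 20120)), -31052) = Add(Rational(-18271993, 8691840), -31052) = Rational(-269917287673, 8691840) ≈ -31054.)
Mul(g, Pow(Mul(20614, Pow(f, -1)), -1)) = Mul(-1851330250, Pow(Mul(20614, Pow(Rational(-269917287673, 8691840), -1)), -1)) = Mul(-1851330250, Pow(Mul(20614, Rational(-8691840, 269917287673)), -1)) = Mul(-1851330250, Pow(Rational(-16288508160, 24537935243), -1)) = Mul(-1851330250, Rational(-24537935243, 16288508160)) = Rational(4542782178790700075, 1628850816)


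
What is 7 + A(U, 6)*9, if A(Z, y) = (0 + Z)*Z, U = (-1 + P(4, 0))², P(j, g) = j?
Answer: 736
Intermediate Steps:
U = 9 (U = (-1 + 4)² = 3² = 9)
A(Z, y) = Z² (A(Z, y) = Z*Z = Z²)
7 + A(U, 6)*9 = 7 + 9²*9 = 7 + 81*9 = 7 + 729 = 736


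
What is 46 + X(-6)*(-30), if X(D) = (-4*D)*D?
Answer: 4366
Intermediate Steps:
X(D) = -4*D**2
46 + X(-6)*(-30) = 46 - 4*(-6)**2*(-30) = 46 - 4*36*(-30) = 46 - 144*(-30) = 46 + 4320 = 4366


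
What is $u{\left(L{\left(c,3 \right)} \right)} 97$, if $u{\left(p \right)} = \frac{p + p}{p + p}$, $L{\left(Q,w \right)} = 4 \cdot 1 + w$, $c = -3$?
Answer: $97$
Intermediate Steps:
$L{\left(Q,w \right)} = 4 + w$
$u{\left(p \right)} = 1$ ($u{\left(p \right)} = \frac{2 p}{2 p} = 2 p \frac{1}{2 p} = 1$)
$u{\left(L{\left(c,3 \right)} \right)} 97 = 1 \cdot 97 = 97$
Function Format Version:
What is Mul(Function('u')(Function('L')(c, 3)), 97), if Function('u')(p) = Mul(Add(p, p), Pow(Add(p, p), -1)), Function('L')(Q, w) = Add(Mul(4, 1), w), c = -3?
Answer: 97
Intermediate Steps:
Function('L')(Q, w) = Add(4, w)
Function('u')(p) = 1 (Function('u')(p) = Mul(Mul(2, p), Pow(Mul(2, p), -1)) = Mul(Mul(2, p), Mul(Rational(1, 2), Pow(p, -1))) = 1)
Mul(Function('u')(Function('L')(c, 3)), 97) = Mul(1, 97) = 97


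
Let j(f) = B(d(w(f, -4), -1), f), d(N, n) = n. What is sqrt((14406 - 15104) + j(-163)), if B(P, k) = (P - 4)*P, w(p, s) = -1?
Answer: 3*I*sqrt(77) ≈ 26.325*I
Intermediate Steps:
B(P, k) = P*(-4 + P) (B(P, k) = (-4 + P)*P = P*(-4 + P))
j(f) = 5 (j(f) = -(-4 - 1) = -1*(-5) = 5)
sqrt((14406 - 15104) + j(-163)) = sqrt((14406 - 15104) + 5) = sqrt(-698 + 5) = sqrt(-693) = 3*I*sqrt(77)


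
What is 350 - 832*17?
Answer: -13794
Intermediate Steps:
350 - 832*17 = 350 - 208*68 = 350 - 14144 = -13794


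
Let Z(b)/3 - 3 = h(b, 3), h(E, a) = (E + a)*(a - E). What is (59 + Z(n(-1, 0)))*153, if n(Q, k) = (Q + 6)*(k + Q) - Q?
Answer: 7191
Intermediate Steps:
n(Q, k) = -Q + (6 + Q)*(Q + k) (n(Q, k) = (6 + Q)*(Q + k) - Q = -Q + (6 + Q)*(Q + k))
Z(b) = 36 - 3*b**2 (Z(b) = 9 + 3*(3**2 - b**2) = 9 + 3*(9 - b**2) = 9 + (27 - 3*b**2) = 36 - 3*b**2)
(59 + Z(n(-1, 0)))*153 = (59 + (36 - 3*((-1)**2 + 5*(-1) + 6*0 - 1*0)**2))*153 = (59 + (36 - 3*(1 - 5 + 0 + 0)**2))*153 = (59 + (36 - 3*(-4)**2))*153 = (59 + (36 - 3*16))*153 = (59 + (36 - 48))*153 = (59 - 12)*153 = 47*153 = 7191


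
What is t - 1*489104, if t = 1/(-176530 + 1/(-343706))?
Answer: -29676101608551530/60674420181 ≈ -4.8910e+5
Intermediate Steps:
t = -343706/60674420181 (t = 1/(-176530 - 1/343706) = 1/(-60674420181/343706) = -343706/60674420181 ≈ -5.6648e-6)
t - 1*489104 = -343706/60674420181 - 1*489104 = -343706/60674420181 - 489104 = -29676101608551530/60674420181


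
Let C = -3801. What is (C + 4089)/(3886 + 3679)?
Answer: 288/7565 ≈ 0.038070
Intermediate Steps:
(C + 4089)/(3886 + 3679) = (-3801 + 4089)/(3886 + 3679) = 288/7565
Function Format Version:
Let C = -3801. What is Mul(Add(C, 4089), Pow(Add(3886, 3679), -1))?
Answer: Rational(288, 7565) ≈ 0.038070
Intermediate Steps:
Mul(Add(C, 4089), Pow(Add(3886, 3679), -1)) = Mul(Add(-3801, 4089), Pow(Add(3886, 3679), -1)) = Mul(288, Pow(7565, -1)) = Mul(288, Rational(1, 7565)) = Rational(288, 7565)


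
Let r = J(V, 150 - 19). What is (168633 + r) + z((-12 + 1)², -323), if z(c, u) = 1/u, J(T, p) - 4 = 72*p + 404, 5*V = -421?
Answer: 57646778/323 ≈ 1.7847e+5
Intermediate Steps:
V = -421/5 (V = (⅕)*(-421) = -421/5 ≈ -84.200)
J(T, p) = 408 + 72*p (J(T, p) = 4 + (72*p + 404) = 4 + (404 + 72*p) = 408 + 72*p)
r = 9840 (r = 408 + 72*(150 - 19) = 408 + 72*131 = 408 + 9432 = 9840)
(168633 + r) + z((-12 + 1)², -323) = (168633 + 9840) + 1/(-323) = 178473 - 1/323 = 57646778/323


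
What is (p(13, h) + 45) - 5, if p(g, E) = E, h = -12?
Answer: 28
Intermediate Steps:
(p(13, h) + 45) - 5 = (-12 + 45) - 5 = 33 - 5 = 28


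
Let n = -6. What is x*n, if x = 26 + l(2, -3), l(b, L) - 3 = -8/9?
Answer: -506/3 ≈ -168.67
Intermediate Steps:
l(b, L) = 19/9 (l(b, L) = 3 - 8/9 = 19/9)
x = 253/9 (x = 26 + 19/9 = 253/9 ≈ 28.111)
x*n = (253/9)*(-6) = -506/3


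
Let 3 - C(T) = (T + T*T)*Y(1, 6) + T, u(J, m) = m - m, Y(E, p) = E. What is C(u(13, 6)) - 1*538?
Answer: -535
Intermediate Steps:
u(J, m) = 0
C(T) = 3 - T² - 2*T (C(T) = 3 - ((T + T*T)*1 + T) = 3 - ((T + T²)*1 + T) = 3 - ((T + T²) + T) = 3 - (T² + 2*T) = 3 + (-T² - 2*T) = 3 - T² - 2*T)
C(u(13, 6)) - 1*538 = (3 - 1*0² - 2*0) - 1*538 = (3 - 1*0 + 0) - 538 = (3 + 0 + 0) - 538 = 3 - 538 = -535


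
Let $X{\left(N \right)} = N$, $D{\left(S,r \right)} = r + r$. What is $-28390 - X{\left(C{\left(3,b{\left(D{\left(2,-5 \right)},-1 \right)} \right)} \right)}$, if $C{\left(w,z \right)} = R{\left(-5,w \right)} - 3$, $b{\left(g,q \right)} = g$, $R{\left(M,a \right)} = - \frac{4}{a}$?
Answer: $- \frac{85157}{3} \approx -28386.0$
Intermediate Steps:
$D{\left(S,r \right)} = 2 r$
$C{\left(w,z \right)} = -3 - \frac{4}{w}$ ($C{\left(w,z \right)} = - \frac{4}{w} - 3 = -3 - \frac{4}{w}$)
$-28390 - X{\left(C{\left(3,b{\left(D{\left(2,-5 \right)},-1 \right)} \right)} \right)} = -28390 - \left(-3 - \frac{4}{3}\right) = -28390 - - \frac{13}{3} = -28390 + \frac{13}{3} = - \frac{85157}{3}$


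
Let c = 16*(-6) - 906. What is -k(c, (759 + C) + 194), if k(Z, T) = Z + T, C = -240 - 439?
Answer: 728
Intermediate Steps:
C = -679
c = -1002 (c = -96 - 906 = -1002)
k(Z, T) = T + Z
-k(c, (759 + C) + 194) = -(((759 - 679) + 194) - 1002) = -((80 + 194) - 1002) = -(274 - 1002) = -1*(-728) = 728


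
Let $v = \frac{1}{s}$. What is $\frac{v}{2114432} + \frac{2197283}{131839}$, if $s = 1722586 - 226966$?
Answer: $\frac{6948658728345570559}{416925911722037760} \approx 16.666$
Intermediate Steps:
$s = 1495620$ ($s = 1722586 + \left(-250198 + 23232\right) = 1722586 - 226966 = 1495620$)
$v = \frac{1}{1495620} \approx 6.6862 \cdot 10^{-7}$
$\frac{v}{2114432} + \frac{2197283}{131839} = \frac{1}{1495620 \cdot 2114432} + \frac{2197283}{131839} = \frac{1}{1495620} \cdot \frac{1}{2114432} + 2197283 \cdot \frac{1}{131839} = \frac{1}{3162386787840} + \frac{2197283}{131839} = \frac{6948658728345570559}{416925911722037760}$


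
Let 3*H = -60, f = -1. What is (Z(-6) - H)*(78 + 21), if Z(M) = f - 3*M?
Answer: 3663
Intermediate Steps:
H = -20 (H = (⅓)*(-60) = -20)
Z(M) = -1 - 3*M
(Z(-6) - H)*(78 + 21) = ((-1 - 3*(-6)) - 1*(-20))*(78 + 21) = ((-1 + 18) + 20)*99 = (17 + 20)*99 = 37*99 = 3663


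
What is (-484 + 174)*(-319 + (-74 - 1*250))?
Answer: 199330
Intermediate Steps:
(-484 + 174)*(-319 + (-74 - 1*250)) = -310*(-319 + (-74 - 250)) = -310*(-319 - 324) = -310*(-643) = 199330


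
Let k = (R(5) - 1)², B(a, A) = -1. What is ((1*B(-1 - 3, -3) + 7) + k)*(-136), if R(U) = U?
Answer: -2992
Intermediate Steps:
k = 16 (k = (5 - 1)² = 4² = 16)
((1*B(-1 - 3, -3) + 7) + k)*(-136) = ((1*(-1) + 7) + 16)*(-136) = ((-1 + 7) + 16)*(-136) = (6 + 16)*(-136) = 22*(-136) = -2992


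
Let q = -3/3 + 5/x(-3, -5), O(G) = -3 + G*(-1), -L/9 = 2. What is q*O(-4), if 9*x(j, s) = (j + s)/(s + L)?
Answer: 1027/8 ≈ 128.38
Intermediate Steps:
L = -18 (L = -9*2 = -18)
O(G) = -3 - G
x(j, s) = (j + s)/(9*(-18 + s)) (x(j, s) = ((j + s)/(s - 18))/9 = ((j + s)/(-18 + s))/9 = (j + s)/(9*(-18 + s)))
q = 1027/8 (q = -3/3 + 5/(((-3 - 5)/(9*(-18 - 5)))) = -3*⅓ + 5/(((⅑)*(-8)/(-23))) = -1 + 5/(((⅑)*(-1/23)*(-8))) = -1 + 5/(8/207) = -1 + 5*(207/8) = -1 + 1035/8 = 1027/8 ≈ 128.38)
q*O(-4) = 1027*(-3 - 1*(-4))/8 = 1027*(-3 + 4)/8 = (1027/8)*1 = 1027/8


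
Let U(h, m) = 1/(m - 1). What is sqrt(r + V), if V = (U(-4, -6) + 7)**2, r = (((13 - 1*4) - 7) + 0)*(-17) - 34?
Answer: 2*I*sqrt(257)/7 ≈ 4.5803*I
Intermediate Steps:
U(h, m) = 1/(-1 + m)
r = -68 (r = (((13 - 4) - 7) + 0)*(-17) - 34 = ((9 - 7) + 0)*(-17) - 34 = (2 + 0)*(-17) - 34 = 2*(-17) - 34 = -34 - 34 = -68)
V = 2304/49 (V = (1/(-1 - 6) + 7)**2 = (1/(-7) + 7)**2 = (-1/7 + 7)**2 = (48/7)**2 = 2304/49 ≈ 47.020)
sqrt(r + V) = sqrt(-68 + 2304/49) = sqrt(-1028/49) = 2*I*sqrt(257)/7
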